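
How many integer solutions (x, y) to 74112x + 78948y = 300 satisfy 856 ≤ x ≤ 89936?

gcd(78948, 74112):
  78948 = 1*74112 + 4836
  74112 = 15*4836 + 1572
  4836 = 3*1572 + 120
  1572 = 13*120 + 12
  120 = 10*12
so gcd(78948, 74112) = 12.
Back-substitute for Bézout coefficients:
  12 = 1572 - 13*120
  ... = 74112*(653) + 78948*(-613)
Scale by 25: particular solution (16325, -15325); reduce x mod 6579: (3167, -2973).
General solution: x = 3167 + 6579t, y = -2973 - 6176t for integer t.
856 ≤ 3167 + 6579t ≤ 89936 gives t ∈ [0, 13], which is 14 values.

14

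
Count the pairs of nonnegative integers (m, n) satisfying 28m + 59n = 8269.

gcd(59, 28) = 1  (59 = 2·28 + 3, 28 = 9·3 + 1, 3 = 3·1).
Back-substituting, 28·(19) + 59·(-9) = 1.
Scale by 8269: one solution is (157111, -74421). Reduce m mod 59: (53, 115).
General: m = 53 + 59t, n = 115 - 28t.
m ≥ 0 ⇒ t ≥ 0; n ≥ 0 ⇒ t ≤ 4. So t ∈ [0, 4]: 5 solutions.

5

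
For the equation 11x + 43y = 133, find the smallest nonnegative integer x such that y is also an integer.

16

gcd(43, 11) = 1  (43 = 3·11 + 10, 11 = 1·10 + 1, 10 = 10·1).
1 divides 133, so solutions exist.
Back-substituting, 11·(4) + 43·(-1) = 1.
Scale by 133/1 = 133: (x₀, y₀) = (532, -133).
General solution: x = 532 + 43t, y = -133 - 11t for integer t.
x ≥ 0: smallest is 532 mod 43 = 16 (at t = -12), with y = -1.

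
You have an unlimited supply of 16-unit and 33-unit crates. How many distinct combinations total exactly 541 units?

Need nonnegative integers with 16j + 33k = 541.
gcd(16, 33) = 1, and 16·(-2) + 33·(1) = 1.
So (j₀, k₀) = (-1082, 541); general j = -1082 + 33t, k = 541 - 16t.
j ≥ 0 ⇒ t ≥ 33; k ≥ 0 ⇒ t ≤ 33. That's 1 value of t.

1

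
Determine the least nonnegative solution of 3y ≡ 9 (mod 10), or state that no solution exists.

gcd(10, 3) = 1.
1 divides 9, so solutions exist.
By Bézout, 3·(-3) + 10·(1) = 1.
So 3·(-3) ≡ 1 (mod 10); multiply by 9: y ≡ -27 (mod 10).
Smallest nonnegative: y = -27 mod 10 = 3.

3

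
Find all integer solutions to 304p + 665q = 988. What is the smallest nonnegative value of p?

12

gcd(665, 304) = 19  (665 = 2×304 + 57, 304 = 5×57 + 19, 57 = 3×19).
19 divides 988, so solutions exist.
Back-substituting, 304×(11) + 665×(-5) = 19.
Scale by 988/19 = 52: (p₀, q₀) = (572, -260).
General solution: p = 572 + 35t, q = -260 - 16t for integer t.
p ≥ 0: smallest is 572 mod 35 = 12 (at t = -16), with q = -4.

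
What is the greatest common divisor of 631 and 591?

gcd(631, 591) = 1  (631 = 1*591 + 40, 591 = 14*40 + 31, 40 = 1*31 + 9, 31 = 3*9 + 4, 9 = 2*4 + 1, 4 = 4*1).

1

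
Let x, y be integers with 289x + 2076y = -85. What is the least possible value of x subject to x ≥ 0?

1343

gcd(2076, 289):
  2076 = 7*289 + 53
  289 = 5*53 + 24
  53 = 2*24 + 5
  24 = 4*5 + 4
  5 = 1*4 + 1
  4 = 4*1
so gcd(2076, 289) = 1.
1 divides -85, so solutions exist.
Back-substitute for Bézout coefficients:
  1 = 5 - 1*4
  ... = 289*(-431) + 2076*(60)
Scale by -85/1 = -85: (x₀, y₀) = (36635, -5100).
General solution: x = 36635 + 2076t, y = -5100 - 289t for integer t.
x ≥ 0: smallest is 36635 mod 2076 = 1343 (at t = -17), with y = -187.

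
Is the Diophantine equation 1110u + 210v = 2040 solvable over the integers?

yes

gcd(1110, 210):
  1110 = 5×210 + 60
  210 = 3×60 + 30
  60 = 2×30
so gcd(1110, 210) = 30.
30 divides 2040, so integer solutions exist.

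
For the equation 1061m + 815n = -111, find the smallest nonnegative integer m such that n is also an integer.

gcd(1061, 815) = 1.
1 divides -111, so solutions exist.
By Bézout, 1061·(381) + 815·(-496) = 1.
Scale by -111/1 = -111: (m₀, n₀) = (-42291, 55056).
General solution: m = -42291 + 815t, n = 55056 - 1061t for integer t.
m ≥ 0: smallest is -42291 mod 815 = 89 (at t = 52), with n = -116.

89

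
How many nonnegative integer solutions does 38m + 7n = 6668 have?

gcd(38, 7) = 1.
By Bézout, 38·(-2) + 7·(11) = 1.
One solution: (6, 920).
General: m = 6 + 7t, n = 920 - 38t.
m ≥ 0 ⇒ t ≥ 0; n ≥ 0 ⇒ t ≤ 24. So t ∈ [0, 24]: 25 solutions.

25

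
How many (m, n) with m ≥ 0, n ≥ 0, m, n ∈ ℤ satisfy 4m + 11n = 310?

gcd(11, 4) = 1.
By Bézout, 4*(3) + 11*(-1) = 1.
One solution: (6, 26).
General: m = 6 + 11t, n = 26 - 4t.
m ≥ 0 ⇒ t ≥ 0; n ≥ 0 ⇒ t ≤ 6. So t ∈ [0, 6]: 7 solutions.

7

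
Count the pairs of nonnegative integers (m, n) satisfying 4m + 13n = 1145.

gcd(13, 4):
  13 = 3×4 + 1
  4 = 4×1
so gcd(13, 4) = 1.
Back-substitute for Bézout coefficients:
  1 = 13 - 3×4
  ... = 4×(-3) + 13×(1)
Scale by 1145: one solution is (-3435, 1145). Reduce m mod 13: (10, 85).
General: m = 10 + 13t, n = 85 - 4t.
m ≥ 0 ⇒ t ≥ 0; n ≥ 0 ⇒ t ≤ 21. So t ∈ [0, 21]: 22 solutions.

22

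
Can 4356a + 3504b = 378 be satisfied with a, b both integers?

no

gcd(4356, 3504) = 12  (4356 = 1*3504 + 852, 3504 = 4*852 + 96, 852 = 8*96 + 84, 96 = 1*84 + 12, 84 = 7*12).
12 does not divide 378 (remainder 6), so no integer solutions.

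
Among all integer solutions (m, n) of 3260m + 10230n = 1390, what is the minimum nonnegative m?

650

gcd(10230, 3260):
  10230 = 3·3260 + 450
  3260 = 7·450 + 110
  450 = 4·110 + 10
  110 = 11·10
so gcd(10230, 3260) = 10.
10 divides 1390, so solutions exist.
Back-substitute for Bézout coefficients:
  10 = 450 - 4·110
  ... = 3260·(-91) + 10230·(29)
Scale by 1390/10 = 139: (m₀, n₀) = (-12649, 4031).
General solution: m = -12649 + 1023t, n = 4031 - 326t for integer t.
m ≥ 0: smallest is -12649 mod 1023 = 650 (at t = 13), with n = -207.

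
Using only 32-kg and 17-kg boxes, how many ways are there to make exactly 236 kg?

Need nonnegative integers with 32j + 17k = 236.
gcd(32, 17) = 1, and 32·(8) + 17·(-15) = 1.
So (j₀, k₀) = (1888, -3540); general j = 1888 + 17t, k = -3540 - 32t.
j ≥ 0 ⇒ t ≥ -111; k ≥ 0 ⇒ t ≤ -111. That's 1 value of t.

1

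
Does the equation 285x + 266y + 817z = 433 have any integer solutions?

gcd(285, 266):
  285 = 1·266 + 19
  266 = 14·19
so gcd(285, 266) = 19.
gcd(19, 817) = 19.
19 does not divide 433 (remainder 15), so no integer solutions.

no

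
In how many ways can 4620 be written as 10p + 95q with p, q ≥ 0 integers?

25

gcd(95, 10):
  95 = 9·10 + 5
  10 = 2·5
so gcd(95, 10) = 5.
Back-substitute for Bézout coefficients:
  5 = 95 - 9·10
  ... = 10·(-9) + 95·(1)
Scale by 924: one solution is (-8316, 924). Reduce p mod 19: (6, 48).
General: p = 6 + 19t, q = 48 - 2t.
p ≥ 0 ⇒ t ≥ 0; q ≥ 0 ⇒ t ≤ 24. So t ∈ [0, 24]: 25 solutions.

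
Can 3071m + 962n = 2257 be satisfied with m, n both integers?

gcd(3071, 962) = 37.
37 divides 2257, so integer solutions exist.

yes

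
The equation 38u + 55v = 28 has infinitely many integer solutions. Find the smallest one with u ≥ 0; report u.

gcd(55, 38):
  55 = 1·38 + 17
  38 = 2·17 + 4
  17 = 4·4 + 1
  4 = 4·1
so gcd(55, 38) = 1.
1 divides 28, so solutions exist.
Back-substitute for Bézout coefficients:
  1 = 17 - 4·4
  ... = 38·(-13) + 55·(9)
Scale by 28/1 = 28: (u₀, v₀) = (-364, 252).
General solution: u = -364 + 55t, v = 252 - 38t for integer t.
u ≥ 0: smallest is -364 mod 55 = 21 (at t = 7), with v = -14.

21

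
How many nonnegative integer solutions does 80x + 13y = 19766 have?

gcd(80, 13) = 1  (80 = 6*13 + 2, 13 = 6*2 + 1, 2 = 2*1).
Back-substituting, 80*(-6) + 13*(37) = 1.
Scale by 19766: one solution is (-118596, 731342). Reduce x mod 13: (3, 1502).
General: x = 3 + 13t, y = 1502 - 80t.
x ≥ 0 ⇒ t ≥ 0; y ≥ 0 ⇒ t ≤ 18. So t ∈ [0, 18]: 19 solutions.

19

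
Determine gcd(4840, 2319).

1

gcd(4840, 2319):
  4840 = 2·2319 + 202
  2319 = 11·202 + 97
  202 = 2·97 + 8
  97 = 12·8 + 1
  8 = 8·1
so gcd(4840, 2319) = 1.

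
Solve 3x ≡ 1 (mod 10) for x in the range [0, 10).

gcd(10, 3):
  10 = 3·3 + 1
  3 = 3·1
so gcd(10, 3) = 1.
Back-substitute for Bézout coefficients:
  1 = 10 - 3·3
  ... = 3·(-3) + 10·(1)
So 3·-3 ≡ 1 (mod 10), and -3 mod 10 = 7.

7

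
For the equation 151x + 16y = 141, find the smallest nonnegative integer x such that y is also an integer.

11

gcd(151, 16) = 1  (151 = 9·16 + 7, 16 = 2·7 + 2, 7 = 3·2 + 1, 2 = 2·1).
1 divides 141, so solutions exist.
Back-substituting, 151·(7) + 16·(-66) = 1.
Scale by 141/1 = 141: (x₀, y₀) = (987, -9306).
General solution: x = 987 + 16t, y = -9306 - 151t for integer t.
x ≥ 0: smallest is 987 mod 16 = 11 (at t = -61), with y = -95.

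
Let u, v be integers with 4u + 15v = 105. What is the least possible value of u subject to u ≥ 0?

gcd(15, 4) = 1.
1 divides 105, so solutions exist.
By Bézout, 4*(4) + 15*(-1) = 1.
Scale by 105/1 = 105: (u₀, v₀) = (420, -105).
General solution: u = 420 + 15t, v = -105 - 4t for integer t.
u ≥ 0: smallest is 420 mod 15 = 0 (at t = -28), with v = 7.

0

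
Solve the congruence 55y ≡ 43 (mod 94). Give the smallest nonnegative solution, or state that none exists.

gcd(94, 55) = 1.
1 divides 43, so solutions exist.
By Bézout, 55×(-41) + 94×(24) = 1.
So 55×(-41) ≡ 1 (mod 94); multiply by 43: y ≡ -1763 (mod 94).
Smallest nonnegative: y = -1763 mod 94 = 23.

23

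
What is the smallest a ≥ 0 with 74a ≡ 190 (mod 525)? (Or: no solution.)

gcd(525, 74) = 1  (525 = 7×74 + 7, 74 = 10×7 + 4, 7 = 1×4 + 3, 4 = 1×3 + 1, 3 = 3×1).
1 divides 190, so solutions exist.
Back-substituting, 74×(149) + 525×(-21) = 1.
So 74×(149) ≡ 1 (mod 525); multiply by 190: a ≡ 28310 (mod 525).
Smallest nonnegative: a = 28310 mod 525 = 485.

485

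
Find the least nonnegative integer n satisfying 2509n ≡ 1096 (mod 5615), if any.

824

gcd(5615, 2509) = 1.
1 divides 1096, so solutions exist.
By Bézout, 2509*(-696) + 5615*(311) = 1.
So 2509*(-696) ≡ 1 (mod 5615); multiply by 1096: n ≡ -762816 (mod 5615).
Smallest nonnegative: n = -762816 mod 5615 = 824.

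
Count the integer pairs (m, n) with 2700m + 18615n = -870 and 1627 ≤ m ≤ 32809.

25

gcd(18615, 2700) = 15.
By Bézout, 2700·(131) + 18615·(-19) = 15.
Particular solution: (1089, -158).
General solution: m = 1089 + 1241t, n = -158 - 180t for integer t.
1627 ≤ 1089 + 1241t ≤ 32809 gives t ∈ [1, 25], which is 25 values.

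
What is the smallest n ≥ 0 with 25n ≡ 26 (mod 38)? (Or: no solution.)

36

gcd(38, 25) = 1  (38 = 1*25 + 13, 25 = 1*13 + 12, 13 = 1*12 + 1, 12 = 12*1).
1 divides 26, so solutions exist.
Back-substituting, 25*(-3) + 38*(2) = 1.
So 25*(-3) ≡ 1 (mod 38); multiply by 26: n ≡ -78 (mod 38).
Smallest nonnegative: n = -78 mod 38 = 36.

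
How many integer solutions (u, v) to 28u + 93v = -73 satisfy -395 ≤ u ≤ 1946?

gcd(93, 28) = 1  (93 = 3*28 + 9, 28 = 3*9 + 1, 9 = 9*1).
Back-substituting, 28*(10) + 93*(-3) = 1.
Scale by -73: particular solution (-730, 219); reduce u mod 93: (14, -5).
General solution: u = 14 + 93t, v = -5 - 28t for integer t.
-395 ≤ 14 + 93t ≤ 1946 gives t ∈ [-4, 20], which is 25 values.

25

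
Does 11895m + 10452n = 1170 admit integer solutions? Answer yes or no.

yes

gcd(11895, 10452) = 39  (11895 = 1*10452 + 1443, 10452 = 7*1443 + 351, 1443 = 4*351 + 39, 351 = 9*39).
39 divides 1170, so integer solutions exist.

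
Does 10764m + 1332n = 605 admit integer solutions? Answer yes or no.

gcd(10764, 1332) = 36.
36 does not divide 605 (remainder 29), so no integer solutions.

no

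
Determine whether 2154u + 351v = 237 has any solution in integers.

gcd(2154, 351):
  2154 = 6×351 + 48
  351 = 7×48 + 15
  48 = 3×15 + 3
  15 = 5×3
so gcd(2154, 351) = 3.
3 divides 237, so integer solutions exist.

yes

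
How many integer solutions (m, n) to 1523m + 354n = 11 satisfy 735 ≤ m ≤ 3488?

gcd(1523, 354) = 1.
By Bézout, 1523×(-43) + 354×(185) = 1.
Particular solution: (235, -1011).
General solution: m = 235 + 354t, n = -1011 - 1523t for integer t.
735 ≤ 235 + 354t ≤ 3488 gives t ∈ [2, 9], which is 8 values.

8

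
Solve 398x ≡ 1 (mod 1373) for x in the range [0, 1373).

gcd(1373, 398):
  1373 = 3·398 + 179
  398 = 2·179 + 40
  179 = 4·40 + 19
  40 = 2·19 + 2
  19 = 9·2 + 1
  2 = 2·1
so gcd(1373, 398) = 1.
Back-substitute for Bézout coefficients:
  1 = 19 - 9·2
  ... = 398·(-652) + 1373·(189)
So 398·-652 ≡ 1 (mod 1373), and -652 mod 1373 = 721.

721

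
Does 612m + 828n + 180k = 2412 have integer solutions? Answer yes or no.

yes

gcd(828, 612) = 36.
gcd(36, 180) = 36.
36 divides 2412, so integer solutions exist.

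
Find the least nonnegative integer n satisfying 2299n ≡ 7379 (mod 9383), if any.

no solution

gcd(9383, 2299) = 11.
11 does not divide 7379, so the congruence has no solution.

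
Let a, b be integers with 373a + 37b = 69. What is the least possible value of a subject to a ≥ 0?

gcd(373, 37) = 1.
1 divides 69, so solutions exist.
By Bézout, 373×(-12) + 37×(121) = 1.
Scale by 69/1 = 69: (a₀, b₀) = (-828, 8349).
General solution: a = -828 + 37t, b = 8349 - 373t for integer t.
a ≥ 0: smallest is -828 mod 37 = 23 (at t = 23), with b = -230.

23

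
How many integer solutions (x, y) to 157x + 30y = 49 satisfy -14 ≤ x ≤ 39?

2

gcd(157, 30) = 1.
By Bézout, 157*(13) + 30*(-68) = 1.
Particular solution: (7, -35).
General solution: x = 7 + 30t, y = -35 - 157t for integer t.
-14 ≤ 7 + 30t ≤ 39 gives t ∈ [0, 1], which is 2 values.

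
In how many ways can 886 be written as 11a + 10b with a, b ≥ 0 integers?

8

gcd(11, 10):
  11 = 1·10 + 1
  10 = 10·1
so gcd(11, 10) = 1.
Back-substitute for Bézout coefficients:
  1 = 11 - 1·10
  ... = 11·(1) + 10·(-1)
Scale by 886: one solution is (886, -886). Reduce a mod 10: (6, 82).
General: a = 6 + 10t, b = 82 - 11t.
a ≥ 0 ⇒ t ≥ 0; b ≥ 0 ⇒ t ≤ 7. So t ∈ [0, 7]: 8 solutions.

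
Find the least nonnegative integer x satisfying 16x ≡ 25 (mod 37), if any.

gcd(37, 16):
  37 = 2×16 + 5
  16 = 3×5 + 1
  5 = 5×1
so gcd(37, 16) = 1.
1 divides 25, so solutions exist.
Back-substitute for Bézout coefficients:
  1 = 16 - 3×5
  ... = 16×(7) + 37×(-3)
So 16×(7) ≡ 1 (mod 37); multiply by 25: x ≡ 175 (mod 37).
Smallest nonnegative: x = 175 mod 37 = 27.

27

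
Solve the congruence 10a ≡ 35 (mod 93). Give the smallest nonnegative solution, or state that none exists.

50

gcd(93, 10):
  93 = 9*10 + 3
  10 = 3*3 + 1
  3 = 3*1
so gcd(93, 10) = 1.
1 divides 35, so solutions exist.
Back-substitute for Bézout coefficients:
  1 = 10 - 3*3
  ... = 10*(28) + 93*(-3)
So 10*(28) ≡ 1 (mod 93); multiply by 35: a ≡ 980 (mod 93).
Smallest nonnegative: a = 980 mod 93 = 50.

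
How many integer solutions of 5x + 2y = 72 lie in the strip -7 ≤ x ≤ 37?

22

gcd(5, 2):
  5 = 2·2 + 1
  2 = 2·1
so gcd(5, 2) = 1.
Back-substitute for Bézout coefficients:
  1 = 5 - 2·2
  ... = 5·(1) + 2·(-2)
Scale by 72: particular solution (72, -144); reduce x mod 2: (0, 36).
General solution: x = 0 + 2t, y = 36 - 5t for integer t.
-7 ≤ 0 + 2t ≤ 37 gives t ∈ [-3, 18], which is 22 values.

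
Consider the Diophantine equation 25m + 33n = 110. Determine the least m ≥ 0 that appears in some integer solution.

gcd(33, 25) = 1.
1 divides 110, so solutions exist.
By Bézout, 25·(4) + 33·(-3) = 1.
Scale by 110/1 = 110: (m₀, n₀) = (440, -330).
General solution: m = 440 + 33t, n = -330 - 25t for integer t.
m ≥ 0: smallest is 440 mod 33 = 11 (at t = -13), with n = -5.

11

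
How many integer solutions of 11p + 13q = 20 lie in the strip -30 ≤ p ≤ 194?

gcd(13, 11) = 1.
By Bézout, 11·(6) + 13·(-5) = 1.
Particular solution: (3, -1).
General solution: p = 3 + 13t, q = -1 - 11t for integer t.
-30 ≤ 3 + 13t ≤ 194 gives t ∈ [-2, 14], which is 17 values.

17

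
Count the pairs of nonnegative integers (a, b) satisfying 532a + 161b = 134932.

11

gcd(532, 161) = 7  (532 = 3·161 + 49, 161 = 3·49 + 14, 49 = 3·14 + 7, 14 = 2·7).
Back-substituting, 532·(10) + 161·(-33) = 7.
Scale by 19276: one solution is (192760, -636108). Reduce a mod 23: (20, 772).
General: a = 20 + 23t, b = 772 - 76t.
a ≥ 0 ⇒ t ≥ 0; b ≥ 0 ⇒ t ≤ 10. So t ∈ [0, 10]: 11 solutions.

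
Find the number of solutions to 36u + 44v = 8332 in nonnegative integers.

21

gcd(44, 36):
  44 = 1·36 + 8
  36 = 4·8 + 4
  8 = 2·4
so gcd(44, 36) = 4.
Back-substitute for Bézout coefficients:
  4 = 36 - 4·8
  ... = 36·(5) + 44·(-4)
Scale by 2083: one solution is (10415, -8332). Reduce u mod 11: (9, 182).
General: u = 9 + 11t, v = 182 - 9t.
u ≥ 0 ⇒ t ≥ 0; v ≥ 0 ⇒ t ≤ 20. So t ∈ [0, 20]: 21 solutions.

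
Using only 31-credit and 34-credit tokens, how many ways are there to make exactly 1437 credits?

1

Need nonnegative integers with 31j + 34k = 1437.
gcd(31, 34) = 1, and 31·(11) + 34·(-10) = 1.
So (j₀, k₀) = (15807, -14370); general j = 15807 + 34t, k = -14370 - 31t.
j ≥ 0 ⇒ t ≥ -464; k ≥ 0 ⇒ t ≤ -464. That's 1 value of t.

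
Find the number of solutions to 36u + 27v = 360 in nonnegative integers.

4

gcd(36, 27) = 9  (36 = 1·27 + 9, 27 = 3·9).
Back-substituting, 36·(1) + 27·(-1) = 9.
Scale by 40: one solution is (40, -40). Reduce u mod 3: (1, 12).
General: u = 1 + 3t, v = 12 - 4t.
u ≥ 0 ⇒ t ≥ 0; v ≥ 0 ⇒ t ≤ 3. So t ∈ [0, 3]: 4 solutions.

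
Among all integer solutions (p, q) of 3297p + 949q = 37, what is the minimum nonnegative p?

289

gcd(3297, 949) = 1  (3297 = 3*949 + 450, 949 = 2*450 + 49, 450 = 9*49 + 9, 49 = 5*9 + 4, 9 = 2*4 + 1, 4 = 4*1).
1 divides 37, so solutions exist.
Back-substituting, 3297*(213) + 949*(-740) = 1.
Scale by 37/1 = 37: (p₀, q₀) = (7881, -27380).
General solution: p = 7881 + 949t, q = -27380 - 3297t for integer t.
p ≥ 0: smallest is 7881 mod 949 = 289 (at t = -8), with q = -1004.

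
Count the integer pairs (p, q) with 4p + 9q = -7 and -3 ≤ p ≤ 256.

gcd(9, 4) = 1  (9 = 2·4 + 1, 4 = 4·1).
Back-substituting, 4·(-2) + 9·(1) = 1.
Scale by -7: particular solution (14, -7); reduce p mod 9: (5, -3).
General solution: p = 5 + 9t, q = -3 - 4t for integer t.
-3 ≤ 5 + 9t ≤ 256 gives t ∈ [0, 27], which is 28 values.

28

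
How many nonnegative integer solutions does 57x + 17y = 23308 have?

gcd(57, 17) = 1  (57 = 3×17 + 6, 17 = 2×6 + 5, 6 = 1×5 + 1, 5 = 5×1).
Back-substituting, 57×(3) + 17×(-10) = 1.
Scale by 23308: one solution is (69924, -233080). Reduce x mod 17: (3, 1361).
General: x = 3 + 17t, y = 1361 - 57t.
x ≥ 0 ⇒ t ≥ 0; y ≥ 0 ⇒ t ≤ 23. So t ∈ [0, 23]: 24 solutions.

24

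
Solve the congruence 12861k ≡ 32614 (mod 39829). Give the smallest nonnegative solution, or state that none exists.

gcd(39829, 12861):
  39829 = 3*12861 + 1246
  12861 = 10*1246 + 401
  1246 = 3*401 + 43
  401 = 9*43 + 14
  43 = 3*14 + 1
  14 = 14*1
so gcd(39829, 12861) = 1.
1 divides 32614, so solutions exist.
Back-substitute for Bézout coefficients:
  1 = 43 - 3*14
  ... = 12861*(-2781) + 39829*(898)
So 12861*(-2781) ≡ 1 (mod 39829); multiply by 32614: k ≡ -90699534 (mod 39829).
Smallest nonnegative: k = -90699534 mod 39829 = 30928.

30928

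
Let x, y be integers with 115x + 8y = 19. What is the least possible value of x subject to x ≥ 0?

1

gcd(115, 8) = 1.
1 divides 19, so solutions exist.
By Bézout, 115·(3) + 8·(-43) = 1.
Scale by 19/1 = 19: (x₀, y₀) = (57, -817).
General solution: x = 57 + 8t, y = -817 - 115t for integer t.
x ≥ 0: smallest is 57 mod 8 = 1 (at t = -7), with y = -12.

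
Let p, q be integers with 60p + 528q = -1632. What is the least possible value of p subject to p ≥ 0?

gcd(528, 60) = 12  (528 = 8*60 + 48, 60 = 1*48 + 12, 48 = 4*12).
12 divides -1632, so solutions exist.
Back-substituting, 60*(9) + 528*(-1) = 12.
Scale by -1632/12 = -136: (p₀, q₀) = (-1224, 136).
General solution: p = -1224 + 44t, q = 136 - 5t for integer t.
p ≥ 0: smallest is -1224 mod 44 = 8 (at t = 28), with q = -4.

8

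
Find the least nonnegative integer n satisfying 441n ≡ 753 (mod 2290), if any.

1653

gcd(2290, 441):
  2290 = 5×441 + 85
  441 = 5×85 + 16
  85 = 5×16 + 5
  16 = 3×5 + 1
  5 = 5×1
so gcd(2290, 441) = 1.
1 divides 753, so solutions exist.
Back-substitute for Bézout coefficients:
  1 = 16 - 3×5
  ... = 441×(431) + 2290×(-83)
So 441×(431) ≡ 1 (mod 2290); multiply by 753: n ≡ 324543 (mod 2290).
Smallest nonnegative: n = 324543 mod 2290 = 1653.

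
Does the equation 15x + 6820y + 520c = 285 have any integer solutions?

gcd(6820, 15):
  6820 = 454*15 + 10
  15 = 1*10 + 5
  10 = 2*5
so gcd(6820, 15) = 5.
gcd(5, 520) = 5.
5 divides 285, so integer solutions exist.

yes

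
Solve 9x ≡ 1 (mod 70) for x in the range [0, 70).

gcd(70, 9) = 1.
By Bézout, 9·(-31) + 70·(4) = 1.
So 9·-31 ≡ 1 (mod 70), and -31 mod 70 = 39.

39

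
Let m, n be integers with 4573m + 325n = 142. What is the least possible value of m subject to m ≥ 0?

204

gcd(4573, 325):
  4573 = 14×325 + 23
  325 = 14×23 + 3
  23 = 7×3 + 2
  3 = 1×2 + 1
  2 = 2×1
so gcd(4573, 325) = 1.
1 divides 142, so solutions exist.
Back-substitute for Bézout coefficients:
  1 = 3 - 1×2
  ... = 4573×(-113) + 325×(1590)
Scale by 142/1 = 142: (m₀, n₀) = (-16046, 225780).
General solution: m = -16046 + 325t, n = 225780 - 4573t for integer t.
m ≥ 0: smallest is -16046 mod 325 = 204 (at t = 50), with n = -2870.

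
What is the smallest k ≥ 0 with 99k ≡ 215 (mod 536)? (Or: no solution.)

13

gcd(536, 99) = 1  (536 = 5*99 + 41, 99 = 2*41 + 17, 41 = 2*17 + 7, 17 = 2*7 + 3, 7 = 2*3 + 1, 3 = 3*1).
1 divides 215, so solutions exist.
Back-substituting, 99*(-157) + 536*(29) = 1.
So 99*(-157) ≡ 1 (mod 536); multiply by 215: k ≡ -33755 (mod 536).
Smallest nonnegative: k = -33755 mod 536 = 13.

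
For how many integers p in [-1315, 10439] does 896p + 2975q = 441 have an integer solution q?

27

gcd(2975, 896):
  2975 = 3*896 + 287
  896 = 3*287 + 35
  287 = 8*35 + 7
  35 = 5*7
so gcd(2975, 896) = 7.
Back-substitute for Bézout coefficients:
  7 = 287 - 8*35
  ... = 896*(-83) + 2975*(25)
Scale by 63: particular solution (-5229, 1575); reduce p mod 425: (296, -89).
General solution: p = 296 + 425t, q = -89 - 128t for integer t.
-1315 ≤ 296 + 425t ≤ 10439 gives t ∈ [-3, 23], which is 27 values.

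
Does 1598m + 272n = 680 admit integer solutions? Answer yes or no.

yes

gcd(1598, 272) = 34.
34 divides 680, so integer solutions exist.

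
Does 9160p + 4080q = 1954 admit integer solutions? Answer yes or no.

no

gcd(9160, 4080) = 40  (9160 = 2*4080 + 1000, 4080 = 4*1000 + 80, 1000 = 12*80 + 40, 80 = 2*40).
40 does not divide 1954 (remainder 34), so no integer solutions.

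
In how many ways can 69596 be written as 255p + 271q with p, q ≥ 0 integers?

1

gcd(271, 255) = 1  (271 = 1×255 + 16, 255 = 15×16 + 15, 16 = 1×15 + 1, 15 = 15×1).
Back-substituting, 255×(-17) + 271×(16) = 1.
Scale by 69596: one solution is (-1183132, 1113536). Reduce p mod 271: (54, 206).
General: p = 54 + 271t, q = 206 - 255t.
p ≥ 0 ⇒ t ≥ 0; q ≥ 0 ⇒ t ≤ 0. So t ∈ [0, 0]: 1 solution.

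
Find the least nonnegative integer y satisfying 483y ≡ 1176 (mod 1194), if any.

gcd(1194, 483):
  1194 = 2·483 + 228
  483 = 2·228 + 27
  228 = 8·27 + 12
  27 = 2·12 + 3
  12 = 4·3
so gcd(1194, 483) = 3.
3 divides 1176, so solutions exist.
Back-substitute for Bézout coefficients:
  3 = 27 - 2·12
  ... = 483·(89) + 1194·(-36)
So 483·(89) ≡ 3 (mod 1194); multiply by 392: y ≡ 34888 (mod 398).
Smallest nonnegative: y = 34888 mod 398 = 262.

262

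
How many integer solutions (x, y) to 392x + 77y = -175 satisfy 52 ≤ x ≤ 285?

gcd(392, 77) = 7  (392 = 5·77 + 7, 77 = 11·7).
Back-substituting, 392·(1) + 77·(-5) = 7.
Scale by -25: particular solution (-25, 125); reduce x mod 11: (8, -43).
General solution: x = 8 + 11t, y = -43 - 56t for integer t.
52 ≤ 8 + 11t ≤ 285 gives t ∈ [4, 25], which is 22 values.

22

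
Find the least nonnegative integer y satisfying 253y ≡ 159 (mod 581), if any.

gcd(581, 253) = 1.
1 divides 159, so solutions exist.
By Bézout, 253·(-62) + 581·(27) = 1.
So 253·(-62) ≡ 1 (mod 581); multiply by 159: y ≡ -9858 (mod 581).
Smallest nonnegative: y = -9858 mod 581 = 19.

19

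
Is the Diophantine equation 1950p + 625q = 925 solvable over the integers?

gcd(1950, 625) = 25  (1950 = 3*625 + 75, 625 = 8*75 + 25, 75 = 3*25).
25 divides 925, so integer solutions exist.

yes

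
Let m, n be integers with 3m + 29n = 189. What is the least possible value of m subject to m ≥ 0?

gcd(29, 3) = 1  (29 = 9*3 + 2, 3 = 1*2 + 1, 2 = 2*1).
1 divides 189, so solutions exist.
Back-substituting, 3*(10) + 29*(-1) = 1.
Scale by 189/1 = 189: (m₀, n₀) = (1890, -189).
General solution: m = 1890 + 29t, n = -189 - 3t for integer t.
m ≥ 0: smallest is 1890 mod 29 = 5 (at t = -65), with n = 6.

5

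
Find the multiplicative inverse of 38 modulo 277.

226

gcd(277, 38):
  277 = 7*38 + 11
  38 = 3*11 + 5
  11 = 2*5 + 1
  5 = 5*1
so gcd(277, 38) = 1.
Back-substitute for Bézout coefficients:
  1 = 11 - 2*5
  ... = 38*(-51) + 277*(7)
So 38*-51 ≡ 1 (mod 277), and -51 mod 277 = 226.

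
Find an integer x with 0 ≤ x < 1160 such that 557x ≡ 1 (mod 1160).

gcd(1160, 557) = 1.
By Bézout, 557*(-227) + 1160*(109) = 1.
So 557*-227 ≡ 1 (mod 1160), and -227 mod 1160 = 933.

933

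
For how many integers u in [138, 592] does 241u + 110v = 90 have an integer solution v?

gcd(241, 110):
  241 = 2×110 + 21
  110 = 5×21 + 5
  21 = 4×5 + 1
  5 = 5×1
so gcd(241, 110) = 1.
Back-substitute for Bézout coefficients:
  1 = 21 - 4×5
  ... = 241×(21) + 110×(-46)
Scale by 90: particular solution (1890, -4140); reduce u mod 110: (20, -43).
General solution: u = 20 + 110t, v = -43 - 241t for integer t.
138 ≤ 20 + 110t ≤ 592 gives t ∈ [2, 5], which is 4 values.

4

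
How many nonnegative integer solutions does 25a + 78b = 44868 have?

gcd(78, 25) = 1  (78 = 3*25 + 3, 25 = 8*3 + 1, 3 = 3*1).
Back-substituting, 25*(25) + 78*(-8) = 1.
Scale by 44868: one solution is (1121700, -358944). Reduce a mod 78: (60, 556).
General: a = 60 + 78t, b = 556 - 25t.
a ≥ 0 ⇒ t ≥ 0; b ≥ 0 ⇒ t ≤ 22. So t ∈ [0, 22]: 23 solutions.

23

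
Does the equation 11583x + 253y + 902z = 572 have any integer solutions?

yes

gcd(11583, 253) = 11  (11583 = 45×253 + 198, 253 = 1×198 + 55, 198 = 3×55 + 33, 55 = 1×33 + 22, 33 = 1×22 + 11, 22 = 2×11).
gcd(11, 902) = 11.
11 divides 572, so integer solutions exist.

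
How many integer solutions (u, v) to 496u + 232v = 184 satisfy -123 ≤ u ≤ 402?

18

gcd(496, 232) = 8.
By Bézout, 496×(-7) + 232×(15) = 8.
Particular solution: (13, -27).
General solution: u = 13 + 29t, v = -27 - 62t for integer t.
-123 ≤ 13 + 29t ≤ 402 gives t ∈ [-4, 13], which is 18 values.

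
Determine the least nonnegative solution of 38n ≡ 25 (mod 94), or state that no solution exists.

gcd(94, 38) = 2.
2 does not divide 25, so the congruence has no solution.

no solution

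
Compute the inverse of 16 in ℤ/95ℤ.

6

gcd(95, 16) = 1.
By Bézout, 16*(6) + 95*(-1) = 1.
So 16*6 ≡ 1 (mod 95), and 6 mod 95 = 6.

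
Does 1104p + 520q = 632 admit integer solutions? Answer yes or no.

yes

gcd(1104, 520) = 8.
8 divides 632, so integer solutions exist.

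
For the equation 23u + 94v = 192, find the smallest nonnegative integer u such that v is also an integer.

gcd(94, 23):
  94 = 4*23 + 2
  23 = 11*2 + 1
  2 = 2*1
so gcd(94, 23) = 1.
1 divides 192, so solutions exist.
Back-substitute for Bézout coefficients:
  1 = 23 - 11*2
  ... = 23*(45) + 94*(-11)
Scale by 192/1 = 192: (u₀, v₀) = (8640, -2112).
General solution: u = 8640 + 94t, v = -2112 - 23t for integer t.
u ≥ 0: smallest is 8640 mod 94 = 86 (at t = -91), with v = -19.

86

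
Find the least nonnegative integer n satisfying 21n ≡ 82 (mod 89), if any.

59

gcd(89, 21) = 1  (89 = 4*21 + 5, 21 = 4*5 + 1, 5 = 5*1).
1 divides 82, so solutions exist.
Back-substituting, 21*(17) + 89*(-4) = 1.
So 21*(17) ≡ 1 (mod 89); multiply by 82: n ≡ 1394 (mod 89).
Smallest nonnegative: n = 1394 mod 89 = 59.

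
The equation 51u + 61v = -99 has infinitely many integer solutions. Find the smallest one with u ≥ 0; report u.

16

gcd(61, 51) = 1.
1 divides -99, so solutions exist.
By Bézout, 51*(6) + 61*(-5) = 1.
Scale by -99/1 = -99: (u₀, v₀) = (-594, 495).
General solution: u = -594 + 61t, v = 495 - 51t for integer t.
u ≥ 0: smallest is -594 mod 61 = 16 (at t = 10), with v = -15.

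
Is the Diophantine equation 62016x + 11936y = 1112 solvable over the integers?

no

gcd(62016, 11936) = 32  (62016 = 5×11936 + 2336, 11936 = 5×2336 + 256, 2336 = 9×256 + 32, 256 = 8×32).
32 does not divide 1112 (remainder 24), so no integer solutions.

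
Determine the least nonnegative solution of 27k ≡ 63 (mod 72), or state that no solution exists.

5

gcd(72, 27):
  72 = 2·27 + 18
  27 = 1·18 + 9
  18 = 2·9
so gcd(72, 27) = 9.
9 divides 63, so solutions exist.
Back-substitute for Bézout coefficients:
  9 = 27 - 1·18
  ... = 27·(3) + 72·(-1)
So 27·(3) ≡ 9 (mod 72); multiply by 7: k ≡ 21 (mod 8).
Smallest nonnegative: k = 21 mod 8 = 5.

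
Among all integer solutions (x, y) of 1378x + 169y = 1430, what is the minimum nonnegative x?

gcd(1378, 169) = 13.
13 divides 1430, so solutions exist.
By Bézout, 1378·(-6) + 169·(49) = 13.
Scale by 1430/13 = 110: (x₀, y₀) = (-660, 5390).
General solution: x = -660 + 13t, y = 5390 - 106t for integer t.
x ≥ 0: smallest is -660 mod 13 = 3 (at t = 51), with y = -16.

3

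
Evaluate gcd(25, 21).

gcd(25, 21):
  25 = 1·21 + 4
  21 = 5·4 + 1
  4 = 4·1
so gcd(25, 21) = 1.

1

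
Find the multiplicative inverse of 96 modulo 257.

gcd(257, 96) = 1.
By Bézout, 96×(83) + 257×(-31) = 1.
So 96×83 ≡ 1 (mod 257), and 83 mod 257 = 83.

83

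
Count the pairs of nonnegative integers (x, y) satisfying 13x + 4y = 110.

2

gcd(13, 4):
  13 = 3·4 + 1
  4 = 4·1
so gcd(13, 4) = 1.
Back-substitute for Bézout coefficients:
  1 = 13 - 3·4
  ... = 13·(1) + 4·(-3)
Scale by 110: one solution is (110, -330). Reduce x mod 4: (2, 21).
General: x = 2 + 4t, y = 21 - 13t.
x ≥ 0 ⇒ t ≥ 0; y ≥ 0 ⇒ t ≤ 1. So t ∈ [0, 1]: 2 solutions.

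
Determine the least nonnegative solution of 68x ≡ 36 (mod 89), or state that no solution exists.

11

gcd(89, 68) = 1.
1 divides 36, so solutions exist.
By Bézout, 68*(-17) + 89*(13) = 1.
So 68*(-17) ≡ 1 (mod 89); multiply by 36: x ≡ -612 (mod 89).
Smallest nonnegative: x = -612 mod 89 = 11.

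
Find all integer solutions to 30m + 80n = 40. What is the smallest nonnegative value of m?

4

gcd(80, 30) = 10  (80 = 2*30 + 20, 30 = 1*20 + 10, 20 = 2*10).
10 divides 40, so solutions exist.
Back-substituting, 30*(3) + 80*(-1) = 10.
Scale by 40/10 = 4: (m₀, n₀) = (12, -4).
General solution: m = 12 + 8t, n = -4 - 3t for integer t.
m ≥ 0: smallest is 12 mod 8 = 4 (at t = -1), with n = -1.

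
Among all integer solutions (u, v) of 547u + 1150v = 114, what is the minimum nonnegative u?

612

gcd(1150, 547) = 1  (1150 = 2·547 + 56, 547 = 9·56 + 43, 56 = 1·43 + 13, 43 = 3·13 + 4, 13 = 3·4 + 1, 4 = 4·1).
1 divides 114, so solutions exist.
Back-substituting, 547·(-267) + 1150·(127) = 1.
Scale by 114/1 = 114: (u₀, v₀) = (-30438, 14478).
General solution: u = -30438 + 1150t, v = 14478 - 547t for integer t.
u ≥ 0: smallest is -30438 mod 1150 = 612 (at t = 27), with v = -291.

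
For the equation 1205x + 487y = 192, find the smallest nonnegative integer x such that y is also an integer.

gcd(1205, 487):
  1205 = 2*487 + 231
  487 = 2*231 + 25
  231 = 9*25 + 6
  25 = 4*6 + 1
  6 = 6*1
so gcd(1205, 487) = 1.
1 divides 192, so solutions exist.
Back-substitute for Bézout coefficients:
  1 = 25 - 4*6
  ... = 1205*(-78) + 487*(193)
Scale by 192/1 = 192: (x₀, y₀) = (-14976, 37056).
General solution: x = -14976 + 487t, y = 37056 - 1205t for integer t.
x ≥ 0: smallest is -14976 mod 487 = 121 (at t = 31), with y = -299.

121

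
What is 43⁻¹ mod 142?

109

gcd(142, 43):
  142 = 3·43 + 13
  43 = 3·13 + 4
  13 = 3·4 + 1
  4 = 4·1
so gcd(142, 43) = 1.
Back-substitute for Bézout coefficients:
  1 = 13 - 3·4
  ... = 43·(-33) + 142·(10)
So 43·-33 ≡ 1 (mod 142), and -33 mod 142 = 109.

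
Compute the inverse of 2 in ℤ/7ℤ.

4

gcd(7, 2):
  7 = 3×2 + 1
  2 = 2×1
so gcd(7, 2) = 1.
Back-substitute for Bézout coefficients:
  1 = 7 - 3×2
  ... = 2×(-3) + 7×(1)
So 2×-3 ≡ 1 (mod 7), and -3 mod 7 = 4.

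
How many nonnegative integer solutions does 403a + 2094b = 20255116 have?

24

gcd(2094, 403) = 1.
By Bézout, 403×(265) + 2094×(-51) = 1.
One solution: (1096, 9462).
General: a = 1096 + 2094t, b = 9462 - 403t.
a ≥ 0 ⇒ t ≥ 0; b ≥ 0 ⇒ t ≤ 23. So t ∈ [0, 23]: 24 solutions.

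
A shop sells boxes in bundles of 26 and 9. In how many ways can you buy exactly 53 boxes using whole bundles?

Need nonnegative integers with 26j + 9k = 53.
gcd(26, 9) = 1, and 26·(-1) + 9·(3) = 1.
So (j₀, k₀) = (-53, 159); general j = -53 + 9t, k = 159 - 26t.
j ≥ 0 ⇒ t ≥ 6; k ≥ 0 ⇒ t ≤ 6. That's 1 value of t.

1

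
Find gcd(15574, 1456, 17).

1

gcd(15574, 1456) = 26.
gcd(26, 17) = 1.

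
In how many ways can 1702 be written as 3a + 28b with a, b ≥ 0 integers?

20

gcd(28, 3) = 1.
By Bézout, 3×(-9) + 28×(1) = 1.
One solution: (26, 58).
General: a = 26 + 28t, b = 58 - 3t.
a ≥ 0 ⇒ t ≥ 0; b ≥ 0 ⇒ t ≤ 19. So t ∈ [0, 19]: 20 solutions.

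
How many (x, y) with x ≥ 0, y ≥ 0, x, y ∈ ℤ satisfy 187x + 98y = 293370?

16

gcd(187, 98):
  187 = 1·98 + 89
  98 = 1·89 + 9
  89 = 9·9 + 8
  9 = 1·8 + 1
  8 = 8·1
so gcd(187, 98) = 1.
Back-substitute for Bézout coefficients:
  1 = 9 - 1·8
  ... = 187·(-11) + 98·(21)
Scale by 293370: one solution is (-3227070, 6160770). Reduce x mod 98: (70, 2860).
General: x = 70 + 98t, y = 2860 - 187t.
x ≥ 0 ⇒ t ≥ 0; y ≥ 0 ⇒ t ≤ 15. So t ∈ [0, 15]: 16 solutions.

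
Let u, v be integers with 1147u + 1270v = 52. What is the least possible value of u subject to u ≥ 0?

gcd(1270, 1147) = 1.
1 divides 52, so solutions exist.
By Bézout, 1147·(413) + 1270·(-373) = 1.
Scale by 52/1 = 52: (u₀, v₀) = (21476, -19396).
General solution: u = 21476 + 1270t, v = -19396 - 1147t for integer t.
u ≥ 0: smallest is 21476 mod 1270 = 1156 (at t = -16), with v = -1044.

1156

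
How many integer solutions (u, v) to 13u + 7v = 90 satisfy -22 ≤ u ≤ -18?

1

gcd(13, 7) = 1.
By Bézout, 13·(-1) + 7·(2) = 1.
Particular solution: (1, 11).
General solution: u = 1 + 7t, v = 11 - 13t for integer t.
-22 ≤ 1 + 7t ≤ -18 gives t ∈ [-3, -3], which is 1 value.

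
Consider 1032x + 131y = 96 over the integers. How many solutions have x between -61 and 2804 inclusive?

gcd(1032, 131):
  1032 = 7×131 + 115
  131 = 1×115 + 16
  115 = 7×16 + 3
  16 = 5×3 + 1
  3 = 3×1
so gcd(1032, 131) = 1.
Back-substitute for Bézout coefficients:
  1 = 16 - 5×3
  ... = 1032×(-41) + 131×(323)
Scale by 96: particular solution (-3936, 31008); reduce x mod 131: (125, -984).
General solution: x = 125 + 131t, y = -984 - 1032t for integer t.
-61 ≤ 125 + 131t ≤ 2804 gives t ∈ [-1, 20], which is 22 values.

22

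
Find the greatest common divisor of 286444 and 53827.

19

gcd(286444, 53827) = 19  (286444 = 5×53827 + 17309, 53827 = 3×17309 + 1900, 17309 = 9×1900 + 209, 1900 = 9×209 + 19, 209 = 11×19).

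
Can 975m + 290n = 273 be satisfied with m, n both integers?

gcd(975, 290) = 5.
5 does not divide 273 (remainder 3), so no integer solutions.

no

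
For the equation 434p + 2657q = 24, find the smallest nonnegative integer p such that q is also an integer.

649

gcd(2657, 434):
  2657 = 6×434 + 53
  434 = 8×53 + 10
  53 = 5×10 + 3
  10 = 3×3 + 1
  3 = 3×1
so gcd(2657, 434) = 1.
1 divides 24, so solutions exist.
Back-substitute for Bézout coefficients:
  1 = 10 - 3×3
  ... = 434×(802) + 2657×(-131)
Scale by 24/1 = 24: (p₀, q₀) = (19248, -3144).
General solution: p = 19248 + 2657t, q = -3144 - 434t for integer t.
p ≥ 0: smallest is 19248 mod 2657 = 649 (at t = -7), with q = -106.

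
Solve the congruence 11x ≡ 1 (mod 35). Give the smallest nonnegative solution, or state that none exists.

gcd(35, 11) = 1  (35 = 3×11 + 2, 11 = 5×2 + 1, 2 = 2×1).
1 divides 1, so solutions exist.
Back-substituting, 11×(16) + 35×(-5) = 1.
So 11×(16) ≡ 1 (mod 35); multiply by 1: x ≡ 16 (mod 35).
Smallest nonnegative: x = 16 mod 35 = 16.

16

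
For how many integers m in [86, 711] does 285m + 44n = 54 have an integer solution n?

gcd(285, 44) = 1.
By Bézout, 285×(21) + 44×(-136) = 1.
Particular solution: (34, -219).
General solution: m = 34 + 44t, n = -219 - 285t for integer t.
86 ≤ 34 + 44t ≤ 711 gives t ∈ [2, 15], which is 14 values.

14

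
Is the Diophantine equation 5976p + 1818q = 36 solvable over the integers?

gcd(5976, 1818) = 18.
18 divides 36, so integer solutions exist.

yes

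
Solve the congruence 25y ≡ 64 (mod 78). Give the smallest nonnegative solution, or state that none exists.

gcd(78, 25):
  78 = 3·25 + 3
  25 = 8·3 + 1
  3 = 3·1
so gcd(78, 25) = 1.
1 divides 64, so solutions exist.
Back-substitute for Bézout coefficients:
  1 = 25 - 8·3
  ... = 25·(25) + 78·(-8)
So 25·(25) ≡ 1 (mod 78); multiply by 64: y ≡ 1600 (mod 78).
Smallest nonnegative: y = 1600 mod 78 = 40.

40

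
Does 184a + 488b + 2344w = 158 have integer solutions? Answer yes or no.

gcd(488, 184) = 8  (488 = 2*184 + 120, 184 = 1*120 + 64, 120 = 1*64 + 56, 64 = 1*56 + 8, 56 = 7*8).
gcd(8, 2344) = 8.
8 does not divide 158 (remainder 6), so no integer solutions.

no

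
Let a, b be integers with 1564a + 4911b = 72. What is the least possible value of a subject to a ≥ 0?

gcd(4911, 1564):
  4911 = 3×1564 + 219
  1564 = 7×219 + 31
  219 = 7×31 + 2
  31 = 15×2 + 1
  2 = 2×1
so gcd(4911, 1564) = 1.
1 divides 72, so solutions exist.
Back-substitute for Bézout coefficients:
  1 = 31 - 15×2
  ... = 1564×(2377) + 4911×(-757)
Scale by 72/1 = 72: (a₀, b₀) = (171144, -54504).
General solution: a = 171144 + 4911t, b = -54504 - 1564t for integer t.
a ≥ 0: smallest is 171144 mod 4911 = 4170 (at t = -34), with b = -1328.

4170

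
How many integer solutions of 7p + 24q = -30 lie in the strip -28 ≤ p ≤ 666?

29

gcd(24, 7) = 1.
By Bézout, 7·(7) + 24·(-2) = 1.
Particular solution: (6, -3).
General solution: p = 6 + 24t, q = -3 - 7t for integer t.
-28 ≤ 6 + 24t ≤ 666 gives t ∈ [-1, 27], which is 29 values.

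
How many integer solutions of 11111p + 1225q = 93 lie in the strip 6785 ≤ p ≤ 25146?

gcd(11111, 1225) = 1.
By Bézout, 11111*(-584) + 1225*(5297) = 1.
Particular solution: (813, -7374).
General solution: p = 813 + 1225t, q = -7374 - 11111t for integer t.
6785 ≤ 813 + 1225t ≤ 25146 gives t ∈ [5, 19], which is 15 values.

15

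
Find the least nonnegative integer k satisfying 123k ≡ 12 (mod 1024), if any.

gcd(1024, 123) = 1  (1024 = 8*123 + 40, 123 = 3*40 + 3, 40 = 13*3 + 1, 3 = 3*1).
1 divides 12, so solutions exist.
Back-substituting, 123*(-333) + 1024*(40) = 1.
So 123*(-333) ≡ 1 (mod 1024); multiply by 12: k ≡ -3996 (mod 1024).
Smallest nonnegative: k = -3996 mod 1024 = 100.

100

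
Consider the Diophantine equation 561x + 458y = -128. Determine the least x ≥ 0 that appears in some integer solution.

gcd(561, 458) = 1.
1 divides -128, so solutions exist.
By Bézout, 561×(209) + 458×(-256) = 1.
Scale by -128/1 = -128: (x₀, y₀) = (-26752, 32768).
General solution: x = -26752 + 458t, y = 32768 - 561t for integer t.
x ≥ 0: smallest is -26752 mod 458 = 270 (at t = 59), with y = -331.

270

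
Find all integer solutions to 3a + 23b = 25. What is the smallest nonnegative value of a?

gcd(23, 3) = 1  (23 = 7·3 + 2, 3 = 1·2 + 1, 2 = 2·1).
1 divides 25, so solutions exist.
Back-substituting, 3·(8) + 23·(-1) = 1.
Scale by 25/1 = 25: (a₀, b₀) = (200, -25).
General solution: a = 200 + 23t, b = -25 - 3t for integer t.
a ≥ 0: smallest is 200 mod 23 = 16 (at t = -8), with b = -1.

16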